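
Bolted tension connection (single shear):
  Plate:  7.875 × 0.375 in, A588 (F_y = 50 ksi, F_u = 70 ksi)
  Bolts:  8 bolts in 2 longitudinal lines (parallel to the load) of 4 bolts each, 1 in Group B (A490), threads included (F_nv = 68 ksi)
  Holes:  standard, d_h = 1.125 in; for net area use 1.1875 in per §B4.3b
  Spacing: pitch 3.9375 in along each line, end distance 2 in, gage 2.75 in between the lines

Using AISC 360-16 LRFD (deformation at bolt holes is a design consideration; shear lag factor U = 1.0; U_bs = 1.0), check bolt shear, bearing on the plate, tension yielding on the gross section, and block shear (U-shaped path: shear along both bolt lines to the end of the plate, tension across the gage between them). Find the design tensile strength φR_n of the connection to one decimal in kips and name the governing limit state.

Bolt shear: A_b = π(1)²/4 = 0.7854 in². φR_n = 0.75 × 68 × 0.7854 × 8 × 1 = 320.4 kips.
Bearing (0.375 in plate, F_u = 70 ksi): end bolts L_c = 2 − 1.125/2 = 1.4375, R_n = min(1.2×1.4375×0.375×70, 2.4×1×0.375×70) = 45.281 kips/bolt; interior L_c = 3.9375 − 1.125 = 2.8125, R_n = 63 kips/bolt. φR_n = 0.75 × (2×45.281 + 6×63) = 351.4 kips.
Tension yield (gross): A_g = 7.875×0.375 = 2.9531 in². φR_n = 0.90 × 50 × 2.9531 = 132.9 kips.
Block shear: shear path 2×[2+3×3.9375] = 2×13.8125 in, A_gv = 10.359, A_nv = 2×(13.8125 − 3.5×1.1875)×0.375 = 7.2422 in²; tension across gage: (2.75 − 1×1.1875)×0.375 = 0.58594 in². R_n = min(0.6×70×7.2422, 0.6×50×10.359) + 1.0×70×0.58594 = min(304.17, 310.77) + 41.016 = 345.19 kips. φR_n = 0.75 × 345.19 = 258.9 kips.
Governing: min(320.4, 351.4, 132.9, 258.9) = 132.9 kips → gross-section yield.

132.9 kips (gross-section yield governs)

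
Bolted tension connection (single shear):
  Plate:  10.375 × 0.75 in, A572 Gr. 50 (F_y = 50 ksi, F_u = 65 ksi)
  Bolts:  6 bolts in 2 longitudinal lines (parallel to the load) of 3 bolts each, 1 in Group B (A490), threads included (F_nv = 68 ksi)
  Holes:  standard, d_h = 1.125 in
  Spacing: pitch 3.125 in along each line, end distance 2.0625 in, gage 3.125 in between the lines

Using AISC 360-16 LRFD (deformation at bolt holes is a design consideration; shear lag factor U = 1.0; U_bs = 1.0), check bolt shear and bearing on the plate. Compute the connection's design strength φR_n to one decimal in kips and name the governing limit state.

Bolt shear: A_b = π(1)²/4 = 0.7854 in². φR_n = 0.75 × 68 × 0.7854 × 6 × 1 = 240.3 kips.
Bearing (0.75 in plate, F_u = 65 ksi): end bolts L_c = 2.0625 − 1.125/2 = 1.5, R_n = min(1.2×1.5×0.75×65, 2.4×1×0.75×65) = 87.75 kips/bolt; interior L_c = 3.125 − 1.125 = 2, R_n = 117 kips/bolt. φR_n = 0.75 × (2×87.75 + 4×117) = 482.6 kips.
Governing: min(240.3, 482.6) = 240.3 kips → bolt shear.

240.3 kips (bolt shear governs)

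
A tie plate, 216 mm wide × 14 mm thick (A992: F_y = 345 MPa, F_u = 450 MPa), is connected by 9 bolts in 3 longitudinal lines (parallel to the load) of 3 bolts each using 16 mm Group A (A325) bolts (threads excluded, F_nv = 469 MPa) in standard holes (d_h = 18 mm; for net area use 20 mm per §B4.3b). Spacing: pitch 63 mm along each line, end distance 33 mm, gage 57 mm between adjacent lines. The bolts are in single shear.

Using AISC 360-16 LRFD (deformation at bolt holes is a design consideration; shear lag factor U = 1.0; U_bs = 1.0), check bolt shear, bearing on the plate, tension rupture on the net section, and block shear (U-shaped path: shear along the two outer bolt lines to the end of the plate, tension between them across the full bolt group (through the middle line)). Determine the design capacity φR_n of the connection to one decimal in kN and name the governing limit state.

Bolt shear: A_b = π(16)²/4 = 201.06 mm². φR_n = 0.75 × 469 × 201.06 × 9 × 1 = 636.5 kN.
Bearing (14 mm plate, F_u = 450 MPa): end bolts L_c = 33 − 18/2 = 24, R_n = min(1.2×24×14×450, 2.4×16×14×450) = 181.44 kN/bolt; interior L_c = 63 − 18 = 45, R_n = 241.92 kN/bolt. φR_n = 0.75 × (3×181.44 + 6×241.92) = 1496.9 kN.
Tension rupture (net): A_n = (216 − 3×20)×14 = 2184 mm² (U = 1.0, A_e = A_n). φR_n = 0.75 × 450 × 2184 = 737.1 kN.
Block shear: shear path 2×[33+2×63] = 2×159 mm, A_gv = 4452, A_nv = 2×(159 − 2.5×20)×14 = 3052 mm²; tension across gage: (114 − 2×20)×14 = 1036 mm². R_n = min(0.6×450×3052, 0.6×345×4452) + 1.0×450×1036 = min(824.04, 921.56) + 466.2 = 1290.2 kN. φR_n = 0.75 × 1290.2 = 967.7 kN.
Governing: min(636.5, 1496.9, 737.1, 967.7) = 636.5 kN → bolt shear.

636.5 kN (bolt shear governs)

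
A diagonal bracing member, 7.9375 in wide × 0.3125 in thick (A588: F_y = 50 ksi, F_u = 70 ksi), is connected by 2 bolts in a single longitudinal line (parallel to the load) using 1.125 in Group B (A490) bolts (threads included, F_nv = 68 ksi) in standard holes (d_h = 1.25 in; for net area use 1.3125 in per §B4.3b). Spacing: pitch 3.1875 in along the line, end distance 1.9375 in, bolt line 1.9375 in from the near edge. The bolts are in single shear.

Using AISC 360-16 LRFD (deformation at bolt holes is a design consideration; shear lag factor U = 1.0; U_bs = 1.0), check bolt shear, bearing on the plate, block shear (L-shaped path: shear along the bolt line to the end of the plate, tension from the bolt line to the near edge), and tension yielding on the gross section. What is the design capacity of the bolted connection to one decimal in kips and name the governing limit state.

Bolt shear: A_b = π(1.125)²/4 = 0.99402 in². φR_n = 0.75 × 68 × 0.99402 × 2 × 1 = 101.4 kips.
Bearing (0.3125 in plate, F_u = 70 ksi): end bolts L_c = 1.9375 − 1.25/2 = 1.3125, R_n = min(1.2×1.3125×0.3125×70, 2.4×1.125×0.3125×70) = 34.453 kips/bolt; interior L_c = 3.1875 − 1.25 = 1.9375, R_n = 50.859 kips/bolt. φR_n = 0.75 × (1×34.453 + 1×50.859) = 64.0 kips.
Block shear: shear path 1×[1.9375+1×3.1875] = 1×5.125 in, A_gv = 1.6016, A_nv = 1×(5.125 − 1.5×1.3125)×0.3125 = 0.98633 in²; tension to near edge: (1.9375 − 0.5×1.3125)×0.3125 = 0.40039 in². R_n = min(0.6×70×0.98633, 0.6×50×1.6016) + 1.0×70×0.40039 = min(41.426, 48.048) + 28.027 = 69.453 kips. φR_n = 0.75 × 69.453 = 52.1 kips.
Tension yield (gross): A_g = 7.9375×0.3125 = 2.4805 in². φR_n = 0.90 × 50 × 2.4805 = 111.6 kips.
Governing: min(101.4, 64.0, 52.1, 111.6) = 52.1 kips → block shear.

52.1 kips (block shear governs)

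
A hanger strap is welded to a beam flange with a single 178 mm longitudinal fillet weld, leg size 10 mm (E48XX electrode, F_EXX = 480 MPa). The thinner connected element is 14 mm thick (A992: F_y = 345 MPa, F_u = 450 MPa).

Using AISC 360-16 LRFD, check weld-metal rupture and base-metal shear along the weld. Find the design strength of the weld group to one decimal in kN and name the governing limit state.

271.8 kN (weld metal governs)

Weld metal: throat = 0.707×10 = 7.07 mm, L = 178 mm. φR_n = 0.75 × 0.6 × 480 × 7.07 × 178 = 271.8 kN.
Base metal shear (14 mm plate): yield φR_n = 1.0×0.6×345×14×178 = 515.8 kN; rupture φR_n = 0.75×0.6×450×14×178 = 504.6 kN; take 504.6 kN (rupture).
Governing: min(271.8, 504.6) = 271.8 kN → weld metal.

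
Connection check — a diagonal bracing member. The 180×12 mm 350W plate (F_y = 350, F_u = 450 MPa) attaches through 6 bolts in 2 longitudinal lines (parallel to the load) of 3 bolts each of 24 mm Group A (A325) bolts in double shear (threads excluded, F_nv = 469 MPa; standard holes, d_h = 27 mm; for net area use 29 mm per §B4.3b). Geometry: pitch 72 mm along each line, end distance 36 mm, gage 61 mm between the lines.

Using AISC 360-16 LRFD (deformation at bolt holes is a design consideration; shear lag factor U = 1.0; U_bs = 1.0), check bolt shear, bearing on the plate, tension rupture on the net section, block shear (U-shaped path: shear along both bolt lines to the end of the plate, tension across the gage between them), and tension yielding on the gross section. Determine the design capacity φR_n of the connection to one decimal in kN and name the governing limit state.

494.1 kN (net-section rupture governs)

Bolt shear: A_b = π(24)²/4 = 452.39 mm². φR_n = 0.75 × 469 × 452.39 × 6 × 2 = 1909.5 kN.
Bearing (12 mm plate, F_u = 450 MPa): end bolts L_c = 36 − 27/2 = 22.5, R_n = min(1.2×22.5×12×450, 2.4×24×12×450) = 145.8 kN/bolt; interior L_c = 72 − 27 = 45, R_n = 291.6 kN/bolt. φR_n = 0.75 × (2×145.8 + 4×291.6) = 1093.5 kN.
Tension rupture (net): A_n = (180 − 2×29)×12 = 1464 mm² (U = 1.0, A_e = A_n). φR_n = 0.75 × 450 × 1464 = 494.1 kN.
Block shear: shear path 2×[36+2×72] = 2×180 mm, A_gv = 4320, A_nv = 2×(180 − 2.5×29)×12 = 2580 mm²; tension across gage: (61 − 1×29)×12 = 384 mm². R_n = min(0.6×450×2580, 0.6×350×4320) + 1.0×450×384 = min(696.6, 907.2) + 172.8 = 869.4 kN. φR_n = 0.75 × 869.4 = 652.1 kN.
Tension yield (gross): A_g = 180×12 = 2160 mm². φR_n = 0.90 × 350 × 2160 = 680.4 kN.
Governing: min(1909.5, 1093.5, 494.1, 652.1, 680.4) = 494.1 kN → net-section rupture.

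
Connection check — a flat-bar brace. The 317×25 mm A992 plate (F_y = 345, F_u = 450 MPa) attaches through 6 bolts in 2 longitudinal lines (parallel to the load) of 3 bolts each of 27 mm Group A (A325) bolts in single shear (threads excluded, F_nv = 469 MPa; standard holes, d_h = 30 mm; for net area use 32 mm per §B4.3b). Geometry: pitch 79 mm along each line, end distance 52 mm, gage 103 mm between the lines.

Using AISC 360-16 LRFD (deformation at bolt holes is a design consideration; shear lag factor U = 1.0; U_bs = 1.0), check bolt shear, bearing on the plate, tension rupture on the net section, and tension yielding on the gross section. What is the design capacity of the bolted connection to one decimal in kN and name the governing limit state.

1208.4 kN (bolt shear governs)

Bolt shear: A_b = π(27)²/4 = 572.56 mm². φR_n = 0.75 × 469 × 572.56 × 6 × 1 = 1208.4 kN.
Bearing (25 mm plate, F_u = 450 MPa): end bolts L_c = 52 − 30/2 = 37, R_n = min(1.2×37×25×450, 2.4×27×25×450) = 499.5 kN/bolt; interior L_c = 79 − 30 = 49, R_n = 661.5 kN/bolt. φR_n = 0.75 × (2×499.5 + 4×661.5) = 2733.8 kN.
Tension rupture (net): A_n = (317 − 2×32)×25 = 6325 mm² (U = 1.0, A_e = A_n). φR_n = 0.75 × 450 × 6325 = 2134.7 kN.
Tension yield (gross): A_g = 317×25 = 7925 mm². φR_n = 0.90 × 345 × 7925 = 2460.7 kN.
Governing: min(1208.4, 2733.8, 2134.7, 2460.7) = 1208.4 kN → bolt shear.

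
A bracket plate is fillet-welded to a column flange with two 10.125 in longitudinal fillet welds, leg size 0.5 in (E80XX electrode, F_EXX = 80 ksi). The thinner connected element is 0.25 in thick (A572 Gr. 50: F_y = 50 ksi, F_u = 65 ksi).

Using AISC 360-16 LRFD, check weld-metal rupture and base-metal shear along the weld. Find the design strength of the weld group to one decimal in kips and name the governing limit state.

Weld metal: throat = 0.707×0.5 = 0.3535 in, L = 2×10.125 = 20.25 in. φR_n = 0.75 × 0.6 × 80 × 0.3535 × 20.25 = 257.7 kips.
Base metal shear (0.25 in plate): yield φR_n = 1.0×0.6×50×0.25×20.25 = 151.9 kips; rupture φR_n = 0.75×0.6×65×0.25×20.25 = 148.1 kips; take 148.1 kips (rupture).
Governing: min(257.7, 148.1) = 148.1 kips → base-metal shear.

148.1 kips (base-metal shear governs)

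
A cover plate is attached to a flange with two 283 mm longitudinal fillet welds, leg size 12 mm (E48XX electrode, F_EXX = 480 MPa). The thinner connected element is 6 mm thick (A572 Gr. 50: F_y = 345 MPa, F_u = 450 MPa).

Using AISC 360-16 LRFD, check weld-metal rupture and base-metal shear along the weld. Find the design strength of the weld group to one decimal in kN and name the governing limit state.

Weld metal: throat = 0.707×12 = 8.484 mm, L = 2×283 = 566 mm. φR_n = 0.75 × 0.6 × 480 × 8.484 × 566 = 1037.2 kN.
Base metal shear (6 mm plate): yield φR_n = 1.0×0.6×345×6×566 = 703.0 kN; rupture φR_n = 0.75×0.6×450×6×566 = 687.7 kN; take 687.7 kN (rupture).
Governing: min(1037.2, 687.7) = 687.7 kN → base-metal shear.

687.7 kN (base-metal shear governs)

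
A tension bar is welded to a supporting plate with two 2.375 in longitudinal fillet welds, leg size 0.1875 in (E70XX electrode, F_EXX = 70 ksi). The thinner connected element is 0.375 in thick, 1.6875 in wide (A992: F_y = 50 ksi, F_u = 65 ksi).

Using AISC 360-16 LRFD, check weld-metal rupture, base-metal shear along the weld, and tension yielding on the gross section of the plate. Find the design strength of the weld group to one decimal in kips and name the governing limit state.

Weld metal: throat = 0.707×0.1875 = 0.13256 in, L = 2×2.375 = 4.75 in. φR_n = 0.75 × 0.6 × 70 × 0.13256 × 4.75 = 19.8 kips.
Base metal shear (0.375 in plate): yield φR_n = 1.0×0.6×50×0.375×4.75 = 53.4 kips; rupture φR_n = 0.75×0.6×65×0.375×4.75 = 52.1 kips; take 52.1 kips (rupture).
Tension yield (gross): A_g = 1.6875×0.375 = 0.63281 in². φR_n = 0.90 × 50 × 0.63281 = 28.5 kips.
Governing: min(19.8, 52.1, 28.5) = 19.8 kips → weld metal.

19.8 kips (weld metal governs)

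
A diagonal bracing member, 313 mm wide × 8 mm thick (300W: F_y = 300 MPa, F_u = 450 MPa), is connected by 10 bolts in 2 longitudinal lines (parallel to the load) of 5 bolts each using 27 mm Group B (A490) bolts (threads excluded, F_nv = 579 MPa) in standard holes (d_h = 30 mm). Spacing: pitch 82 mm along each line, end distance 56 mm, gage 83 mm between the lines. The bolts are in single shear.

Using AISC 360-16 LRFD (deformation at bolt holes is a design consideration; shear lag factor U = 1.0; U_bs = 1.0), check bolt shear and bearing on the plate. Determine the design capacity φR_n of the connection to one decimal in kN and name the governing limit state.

1613.5 kN (bearing governs)

Bolt shear: A_b = π(27)²/4 = 572.56 mm². φR_n = 0.75 × 579 × 572.56 × 10 × 1 = 2486.3 kN.
Bearing (8 mm plate, F_u = 450 MPa): end bolts L_c = 56 − 30/2 = 41, R_n = min(1.2×41×8×450, 2.4×27×8×450) = 177.12 kN/bolt; interior L_c = 82 − 30 = 52, R_n = 224.64 kN/bolt. φR_n = 0.75 × (2×177.12 + 8×224.64) = 1613.5 kN.
Governing: min(2486.3, 1613.5) = 1613.5 kN → bearing.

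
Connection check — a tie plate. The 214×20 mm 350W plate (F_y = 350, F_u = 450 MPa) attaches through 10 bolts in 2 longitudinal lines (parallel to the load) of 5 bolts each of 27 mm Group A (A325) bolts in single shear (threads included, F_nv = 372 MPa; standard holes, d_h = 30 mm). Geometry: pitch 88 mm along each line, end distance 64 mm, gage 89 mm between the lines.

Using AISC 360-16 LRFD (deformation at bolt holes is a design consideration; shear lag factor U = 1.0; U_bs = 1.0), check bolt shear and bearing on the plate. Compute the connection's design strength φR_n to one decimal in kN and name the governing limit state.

Bolt shear: A_b = π(27)²/4 = 572.56 mm². φR_n = 0.75 × 372 × 572.56 × 10 × 1 = 1597.4 kN.
Bearing (20 mm plate, F_u = 450 MPa): end bolts L_c = 64 − 30/2 = 49, R_n = min(1.2×49×20×450, 2.4×27×20×450) = 529.2 kN/bolt; interior L_c = 88 − 30 = 58, R_n = 583.2 kN/bolt. φR_n = 0.75 × (2×529.2 + 8×583.2) = 4293.0 kN.
Governing: min(1597.4, 4293.0) = 1597.4 kN → bolt shear.

1597.4 kN (bolt shear governs)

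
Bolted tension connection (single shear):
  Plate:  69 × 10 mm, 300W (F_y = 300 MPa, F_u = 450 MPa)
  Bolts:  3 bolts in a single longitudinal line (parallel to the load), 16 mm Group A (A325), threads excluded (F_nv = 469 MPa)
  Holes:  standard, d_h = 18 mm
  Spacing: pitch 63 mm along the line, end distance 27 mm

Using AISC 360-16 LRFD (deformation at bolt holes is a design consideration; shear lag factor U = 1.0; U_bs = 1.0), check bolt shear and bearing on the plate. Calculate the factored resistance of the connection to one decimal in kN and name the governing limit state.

212.2 kN (bolt shear governs)

Bolt shear: A_b = π(16)²/4 = 201.06 mm². φR_n = 0.75 × 469 × 201.06 × 3 × 1 = 212.2 kN.
Bearing (10 mm plate, F_u = 450 MPa): end bolts L_c = 27 − 18/2 = 18, R_n = min(1.2×18×10×450, 2.4×16×10×450) = 97.2 kN/bolt; interior L_c = 63 − 18 = 45, R_n = 172.8 kN/bolt. φR_n = 0.75 × (1×97.2 + 2×172.8) = 332.1 kN.
Governing: min(212.2, 332.1) = 212.2 kN → bolt shear.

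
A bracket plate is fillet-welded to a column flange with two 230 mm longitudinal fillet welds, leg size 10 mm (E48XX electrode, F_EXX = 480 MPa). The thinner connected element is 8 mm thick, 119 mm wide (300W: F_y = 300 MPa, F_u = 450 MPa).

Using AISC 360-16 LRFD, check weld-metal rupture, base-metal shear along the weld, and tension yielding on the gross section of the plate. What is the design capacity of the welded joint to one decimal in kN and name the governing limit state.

Weld metal: throat = 0.707×10 = 7.07 mm, L = 2×230 = 460 mm. φR_n = 0.75 × 0.6 × 480 × 7.07 × 460 = 702.5 kN.
Base metal shear (8 mm plate): yield φR_n = 1.0×0.6×300×8×460 = 662.4 kN; rupture φR_n = 0.75×0.6×450×8×460 = 745.2 kN; take 662.4 kN (yield).
Tension yield (gross): A_g = 119×8 = 952 mm². φR_n = 0.90 × 300 × 952 = 257.0 kN.
Governing: min(702.5, 662.4, 257.0) = 257.0 kN → gross-section yield.

257.0 kN (gross-section yield governs)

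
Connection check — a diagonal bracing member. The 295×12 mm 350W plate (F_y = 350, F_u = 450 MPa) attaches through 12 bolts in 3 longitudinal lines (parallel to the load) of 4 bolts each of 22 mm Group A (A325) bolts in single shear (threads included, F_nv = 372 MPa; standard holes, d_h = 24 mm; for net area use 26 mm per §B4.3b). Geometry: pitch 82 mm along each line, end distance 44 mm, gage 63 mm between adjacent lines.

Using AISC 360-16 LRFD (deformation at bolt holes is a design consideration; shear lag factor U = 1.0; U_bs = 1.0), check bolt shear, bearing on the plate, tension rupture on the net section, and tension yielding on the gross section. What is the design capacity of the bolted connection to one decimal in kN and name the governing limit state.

878.9 kN (net-section rupture governs)

Bolt shear: A_b = π(22)²/4 = 380.13 mm². φR_n = 0.75 × 372 × 380.13 × 12 × 1 = 1272.7 kN.
Bearing (12 mm plate, F_u = 450 MPa): end bolts L_c = 44 − 24/2 = 32, R_n = min(1.2×32×12×450, 2.4×22×12×450) = 207.36 kN/bolt; interior L_c = 82 − 24 = 58, R_n = 285.12 kN/bolt. φR_n = 0.75 × (3×207.36 + 9×285.12) = 2391.1 kN.
Tension rupture (net): A_n = (295 − 3×26)×12 = 2604 mm² (U = 1.0, A_e = A_n). φR_n = 0.75 × 450 × 2604 = 878.9 kN.
Tension yield (gross): A_g = 295×12 = 3540 mm². φR_n = 0.90 × 350 × 3540 = 1115.1 kN.
Governing: min(1272.7, 2391.1, 878.9, 1115.1) = 878.9 kN → net-section rupture.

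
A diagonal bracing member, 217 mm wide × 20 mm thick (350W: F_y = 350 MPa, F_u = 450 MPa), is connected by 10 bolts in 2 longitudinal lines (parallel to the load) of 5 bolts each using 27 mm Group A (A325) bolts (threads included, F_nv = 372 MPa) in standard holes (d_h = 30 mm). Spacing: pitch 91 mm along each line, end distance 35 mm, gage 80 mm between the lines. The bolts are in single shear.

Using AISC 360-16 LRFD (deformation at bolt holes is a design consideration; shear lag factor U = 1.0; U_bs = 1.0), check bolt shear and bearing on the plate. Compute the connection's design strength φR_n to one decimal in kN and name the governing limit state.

Bolt shear: A_b = π(27)²/4 = 572.56 mm². φR_n = 0.75 × 372 × 572.56 × 10 × 1 = 1597.4 kN.
Bearing (20 mm plate, F_u = 450 MPa): end bolts L_c = 35 − 30/2 = 20, R_n = min(1.2×20×20×450, 2.4×27×20×450) = 216 kN/bolt; interior L_c = 91 − 30 = 61, R_n = 583.2 kN/bolt. φR_n = 0.75 × (2×216 + 8×583.2) = 3823.2 kN.
Governing: min(1597.4, 3823.2) = 1597.4 kN → bolt shear.

1597.4 kN (bolt shear governs)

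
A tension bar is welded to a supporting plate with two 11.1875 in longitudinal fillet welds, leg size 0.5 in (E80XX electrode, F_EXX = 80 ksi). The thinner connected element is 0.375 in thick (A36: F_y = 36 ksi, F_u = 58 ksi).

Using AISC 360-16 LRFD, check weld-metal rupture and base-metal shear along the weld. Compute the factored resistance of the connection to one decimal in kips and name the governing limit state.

Weld metal: throat = 0.707×0.5 = 0.3535 in, L = 2×11.1875 = 22.375 in. φR_n = 0.75 × 0.6 × 80 × 0.3535 × 22.375 = 284.7 kips.
Base metal shear (0.375 in plate): yield φR_n = 1.0×0.6×36×0.375×22.375 = 181.2 kips; rupture φR_n = 0.75×0.6×58×0.375×22.375 = 219.0 kips; take 181.2 kips (yield).
Governing: min(284.7, 181.2) = 181.2 kips → base-metal shear.

181.2 kips (base-metal shear governs)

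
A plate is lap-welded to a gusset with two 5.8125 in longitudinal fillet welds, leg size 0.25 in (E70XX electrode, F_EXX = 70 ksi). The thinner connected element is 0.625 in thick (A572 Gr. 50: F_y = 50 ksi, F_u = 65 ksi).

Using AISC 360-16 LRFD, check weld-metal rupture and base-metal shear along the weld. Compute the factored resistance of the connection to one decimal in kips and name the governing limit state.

64.7 kips (weld metal governs)

Weld metal: throat = 0.707×0.25 = 0.17675 in, L = 2×5.8125 = 11.625 in. φR_n = 0.75 × 0.6 × 70 × 0.17675 × 11.625 = 64.7 kips.
Base metal shear (0.625 in plate): yield φR_n = 1.0×0.6×50×0.625×11.625 = 218.0 kips; rupture φR_n = 0.75×0.6×65×0.625×11.625 = 212.5 kips; take 212.5 kips (rupture).
Governing: min(64.7, 212.5) = 64.7 kips → weld metal.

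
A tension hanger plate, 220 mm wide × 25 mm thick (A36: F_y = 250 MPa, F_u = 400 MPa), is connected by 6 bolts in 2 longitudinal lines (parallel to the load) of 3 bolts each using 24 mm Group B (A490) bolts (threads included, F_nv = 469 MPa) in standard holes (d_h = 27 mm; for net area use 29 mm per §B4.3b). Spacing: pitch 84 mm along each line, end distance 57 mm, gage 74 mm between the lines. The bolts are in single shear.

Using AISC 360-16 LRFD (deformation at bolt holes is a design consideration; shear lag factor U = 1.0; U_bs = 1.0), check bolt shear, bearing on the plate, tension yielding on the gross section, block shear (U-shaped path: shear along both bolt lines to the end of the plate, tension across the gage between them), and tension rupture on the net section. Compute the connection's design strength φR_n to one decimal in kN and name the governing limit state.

954.8 kN (bolt shear governs)

Bolt shear: A_b = π(24)²/4 = 452.39 mm². φR_n = 0.75 × 469 × 452.39 × 6 × 1 = 954.8 kN.
Bearing (25 mm plate, F_u = 400 MPa): end bolts L_c = 57 − 27/2 = 43.5, R_n = min(1.2×43.5×25×400, 2.4×24×25×400) = 522 kN/bolt; interior L_c = 84 − 27 = 57, R_n = 576 kN/bolt. φR_n = 0.75 × (2×522 + 4×576) = 2511.0 kN.
Tension yield (gross): A_g = 220×25 = 5500 mm². φR_n = 0.90 × 250 × 5500 = 1237.5 kN.
Block shear: shear path 2×[57+2×84] = 2×225 mm, A_gv = 11250, A_nv = 2×(225 − 2.5×29)×25 = 7625 mm²; tension across gage: (74 − 1×29)×25 = 1125 mm². R_n = min(0.6×400×7625, 0.6×250×11250) + 1.0×400×1125 = min(1830, 1687.5) + 450 = 2137.5 kN. φR_n = 0.75 × 2137.5 = 1603.1 kN.
Tension rupture (net): A_n = (220 − 2×29)×25 = 4050 mm² (U = 1.0, A_e = A_n). φR_n = 0.75 × 400 × 4050 = 1215.0 kN.
Governing: min(954.8, 2511.0, 1237.5, 1603.1, 1215.0) = 954.8 kN → bolt shear.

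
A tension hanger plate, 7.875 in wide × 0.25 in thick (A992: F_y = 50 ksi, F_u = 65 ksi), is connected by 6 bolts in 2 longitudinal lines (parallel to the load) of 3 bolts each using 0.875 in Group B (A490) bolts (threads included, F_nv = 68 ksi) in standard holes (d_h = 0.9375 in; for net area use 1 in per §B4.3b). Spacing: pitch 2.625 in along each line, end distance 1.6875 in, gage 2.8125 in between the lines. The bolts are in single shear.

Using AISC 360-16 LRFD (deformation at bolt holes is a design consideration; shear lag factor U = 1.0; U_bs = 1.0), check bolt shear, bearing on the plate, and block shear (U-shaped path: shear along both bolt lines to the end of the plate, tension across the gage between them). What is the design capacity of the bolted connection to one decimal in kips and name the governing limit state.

Bolt shear: A_b = π(0.875)²/4 = 0.60132 in². φR_n = 0.75 × 68 × 0.60132 × 6 × 1 = 184.0 kips.
Bearing (0.25 in plate, F_u = 65 ksi): end bolts L_c = 1.6875 − 0.9375/2 = 1.21875, R_n = min(1.2×1.21875×0.25×65, 2.4×0.875×0.25×65) = 23.766 kips/bolt; interior L_c = 2.625 − 0.9375 = 1.6875, R_n = 32.906 kips/bolt. φR_n = 0.75 × (2×23.766 + 4×32.906) = 134.4 kips.
Block shear: shear path 2×[1.6875+2×2.625] = 2×6.9375 in, A_gv = 3.4688, A_nv = 2×(6.9375 − 2.5×1)×0.25 = 2.2188 in²; tension across gage: (2.8125 − 1×1)×0.25 = 0.45313 in². R_n = min(0.6×65×2.2188, 0.6×50×3.4688) + 1.0×65×0.45313 = min(86.533, 104.06) + 29.453 = 115.99 kips. φR_n = 0.75 × 115.99 = 87.0 kips.
Governing: min(184.0, 134.4, 87.0) = 87.0 kips → block shear.

87.0 kips (block shear governs)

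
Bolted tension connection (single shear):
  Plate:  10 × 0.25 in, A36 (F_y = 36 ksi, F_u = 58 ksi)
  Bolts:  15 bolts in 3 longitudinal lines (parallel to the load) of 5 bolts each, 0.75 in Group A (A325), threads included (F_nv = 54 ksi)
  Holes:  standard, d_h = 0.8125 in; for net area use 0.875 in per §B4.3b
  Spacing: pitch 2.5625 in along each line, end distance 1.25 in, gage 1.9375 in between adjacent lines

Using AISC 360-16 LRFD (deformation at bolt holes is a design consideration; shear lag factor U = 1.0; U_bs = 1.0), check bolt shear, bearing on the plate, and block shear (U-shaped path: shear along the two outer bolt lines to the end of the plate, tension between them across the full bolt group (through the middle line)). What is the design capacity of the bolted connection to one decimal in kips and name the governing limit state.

116.3 kips (block shear governs)

Bolt shear: A_b = π(0.75)²/4 = 0.44179 in². φR_n = 0.75 × 54 × 0.44179 × 15 × 1 = 268.4 kips.
Bearing (0.25 in plate, F_u = 58 ksi): end bolts L_c = 1.25 − 0.8125/2 = 0.84375, R_n = min(1.2×0.84375×0.25×58, 2.4×0.75×0.25×58) = 14.681 kips/bolt; interior L_c = 2.5625 − 0.8125 = 1.75, R_n = 26.1 kips/bolt. φR_n = 0.75 × (3×14.681 + 12×26.1) = 267.9 kips.
Block shear: shear path 2×[1.25+4×2.5625] = 2×11.5 in, A_gv = 5.75, A_nv = 2×(11.5 − 4.5×0.875)×0.25 = 3.7813 in²; tension across gage: (3.875 − 2×0.875)×0.25 = 0.53125 in². R_n = min(0.6×58×3.7813, 0.6×36×5.75) + 1.0×58×0.53125 = min(131.59, 124.2) + 30.813 = 155.01 kips. φR_n = 0.75 × 155.01 = 116.3 kips.
Governing: min(268.4, 267.9, 116.3) = 116.3 kips → block shear.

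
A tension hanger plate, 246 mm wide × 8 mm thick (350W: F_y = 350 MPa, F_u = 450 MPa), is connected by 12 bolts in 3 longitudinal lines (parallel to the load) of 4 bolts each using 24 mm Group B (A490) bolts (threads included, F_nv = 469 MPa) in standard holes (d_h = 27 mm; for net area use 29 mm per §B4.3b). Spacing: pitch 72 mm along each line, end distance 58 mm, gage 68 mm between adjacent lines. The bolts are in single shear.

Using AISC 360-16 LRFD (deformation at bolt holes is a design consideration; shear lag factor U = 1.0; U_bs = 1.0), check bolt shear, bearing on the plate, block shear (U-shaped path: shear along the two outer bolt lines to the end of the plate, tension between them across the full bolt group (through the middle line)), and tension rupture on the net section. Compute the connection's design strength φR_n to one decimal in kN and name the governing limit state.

Bolt shear: A_b = π(24)²/4 = 452.39 mm². φR_n = 0.75 × 469 × 452.39 × 12 × 1 = 1909.5 kN.
Bearing (8 mm plate, F_u = 450 MPa): end bolts L_c = 58 − 27/2 = 44.5, R_n = min(1.2×44.5×8×450, 2.4×24×8×450) = 192.24 kN/bolt; interior L_c = 72 − 27 = 45, R_n = 194.4 kN/bolt. φR_n = 0.75 × (3×192.24 + 9×194.4) = 1744.7 kN.
Block shear: shear path 2×[58+3×72] = 2×274 mm, A_gv = 4384, A_nv = 2×(274 − 3.5×29)×8 = 2760 mm²; tension across gage: (136 − 2×29)×8 = 624 mm². R_n = min(0.6×450×2760, 0.6×350×4384) + 1.0×450×624 = min(745.2, 920.64) + 280.8 = 1026 kN. φR_n = 0.75 × 1026 = 769.5 kN.
Tension rupture (net): A_n = (246 − 3×29)×8 = 1272 mm² (U = 1.0, A_e = A_n). φR_n = 0.75 × 450 × 1272 = 429.3 kN.
Governing: min(1909.5, 1744.7, 769.5, 429.3) = 429.3 kN → net-section rupture.

429.3 kN (net-section rupture governs)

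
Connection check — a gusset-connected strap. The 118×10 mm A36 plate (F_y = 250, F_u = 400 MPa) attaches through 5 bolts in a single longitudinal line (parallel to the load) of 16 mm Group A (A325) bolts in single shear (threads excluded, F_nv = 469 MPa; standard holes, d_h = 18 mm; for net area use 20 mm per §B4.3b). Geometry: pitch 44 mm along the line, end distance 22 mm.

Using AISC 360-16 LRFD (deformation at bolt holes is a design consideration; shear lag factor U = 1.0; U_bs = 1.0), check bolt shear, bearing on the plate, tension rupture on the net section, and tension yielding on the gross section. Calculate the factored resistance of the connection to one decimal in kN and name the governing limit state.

265.5 kN (gross-section yield governs)

Bolt shear: A_b = π(16)²/4 = 201.06 mm². φR_n = 0.75 × 469 × 201.06 × 5 × 1 = 353.6 kN.
Bearing (10 mm plate, F_u = 400 MPa): end bolts L_c = 22 − 18/2 = 13, R_n = min(1.2×13×10×400, 2.4×16×10×400) = 62.4 kN/bolt; interior L_c = 44 − 18 = 26, R_n = 124.8 kN/bolt. φR_n = 0.75 × (1×62.4 + 4×124.8) = 421.2 kN.
Tension rupture (net): A_n = (118 − 1×20)×10 = 980 mm² (U = 1.0, A_e = A_n). φR_n = 0.75 × 400 × 980 = 294.0 kN.
Tension yield (gross): A_g = 118×10 = 1180 mm². φR_n = 0.90 × 250 × 1180 = 265.5 kN.
Governing: min(353.6, 421.2, 294.0, 265.5) = 265.5 kN → gross-section yield.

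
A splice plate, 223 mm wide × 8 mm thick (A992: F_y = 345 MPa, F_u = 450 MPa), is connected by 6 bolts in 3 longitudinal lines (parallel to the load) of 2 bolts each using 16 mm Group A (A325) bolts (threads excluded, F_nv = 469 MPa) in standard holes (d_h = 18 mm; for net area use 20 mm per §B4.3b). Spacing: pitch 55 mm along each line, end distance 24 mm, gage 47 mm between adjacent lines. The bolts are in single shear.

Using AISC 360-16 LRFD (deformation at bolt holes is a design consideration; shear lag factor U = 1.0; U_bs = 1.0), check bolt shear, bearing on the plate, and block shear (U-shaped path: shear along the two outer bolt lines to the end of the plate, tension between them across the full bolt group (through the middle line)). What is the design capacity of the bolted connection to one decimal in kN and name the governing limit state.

Bolt shear: A_b = π(16)²/4 = 201.06 mm². φR_n = 0.75 × 469 × 201.06 × 6 × 1 = 424.3 kN.
Bearing (8 mm plate, F_u = 450 MPa): end bolts L_c = 24 − 18/2 = 15, R_n = min(1.2×15×8×450, 2.4×16×8×450) = 64.8 kN/bolt; interior L_c = 55 − 18 = 37, R_n = 138.24 kN/bolt. φR_n = 0.75 × (3×64.8 + 3×138.24) = 456.8 kN.
Block shear: shear path 2×[24+1×55] = 2×79 mm, A_gv = 1264, A_nv = 2×(79 − 1.5×20)×8 = 784 mm²; tension across gage: (94 − 2×20)×8 = 432 mm². R_n = min(0.6×450×784, 0.6×345×1264) + 1.0×450×432 = min(211.68, 261.65) + 194.4 = 406.08 kN. φR_n = 0.75 × 406.08 = 304.6 kN.
Governing: min(424.3, 456.8, 304.6) = 304.6 kN → block shear.

304.6 kN (block shear governs)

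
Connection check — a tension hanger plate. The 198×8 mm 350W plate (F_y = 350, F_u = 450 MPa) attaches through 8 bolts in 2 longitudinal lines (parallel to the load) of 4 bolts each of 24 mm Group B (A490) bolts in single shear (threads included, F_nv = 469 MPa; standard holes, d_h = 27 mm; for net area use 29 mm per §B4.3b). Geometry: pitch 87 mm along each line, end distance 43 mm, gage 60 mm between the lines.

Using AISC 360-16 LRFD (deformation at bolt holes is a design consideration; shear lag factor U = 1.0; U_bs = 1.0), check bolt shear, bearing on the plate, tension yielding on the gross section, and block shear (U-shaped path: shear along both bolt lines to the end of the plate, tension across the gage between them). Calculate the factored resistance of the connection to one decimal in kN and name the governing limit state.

499.0 kN (gross-section yield governs)

Bolt shear: A_b = π(24)²/4 = 452.39 mm². φR_n = 0.75 × 469 × 452.39 × 8 × 1 = 1273.0 kN.
Bearing (8 mm plate, F_u = 450 MPa): end bolts L_c = 43 − 27/2 = 29.5, R_n = min(1.2×29.5×8×450, 2.4×24×8×450) = 127.44 kN/bolt; interior L_c = 87 − 27 = 60, R_n = 207.36 kN/bolt. φR_n = 0.75 × (2×127.44 + 6×207.36) = 1124.3 kN.
Tension yield (gross): A_g = 198×8 = 1584 mm². φR_n = 0.90 × 350 × 1584 = 499.0 kN.
Block shear: shear path 2×[43+3×87] = 2×304 mm, A_gv = 4864, A_nv = 2×(304 − 3.5×29)×8 = 3240 mm²; tension across gage: (60 − 1×29)×8 = 248 mm². R_n = min(0.6×450×3240, 0.6×350×4864) + 1.0×450×248 = min(874.8, 1021.4) + 111.6 = 986.4 kN. φR_n = 0.75 × 986.4 = 739.8 kN.
Governing: min(1273.0, 1124.3, 499.0, 739.8) = 499.0 kN → gross-section yield.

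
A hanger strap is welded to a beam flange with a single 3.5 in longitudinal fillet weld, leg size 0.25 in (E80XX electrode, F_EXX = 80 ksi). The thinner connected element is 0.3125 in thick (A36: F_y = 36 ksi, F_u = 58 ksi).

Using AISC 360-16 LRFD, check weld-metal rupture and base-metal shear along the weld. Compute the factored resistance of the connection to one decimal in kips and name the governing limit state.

22.3 kips (weld metal governs)

Weld metal: throat = 0.707×0.25 = 0.17675 in, L = 3.5 in. φR_n = 0.75 × 0.6 × 80 × 0.17675 × 3.5 = 22.3 kips.
Base metal shear (0.3125 in plate): yield φR_n = 1.0×0.6×36×0.3125×3.5 = 23.6 kips; rupture φR_n = 0.75×0.6×58×0.3125×3.5 = 28.5 kips; take 23.6 kips (yield).
Governing: min(22.3, 23.6) = 22.3 kips → weld metal.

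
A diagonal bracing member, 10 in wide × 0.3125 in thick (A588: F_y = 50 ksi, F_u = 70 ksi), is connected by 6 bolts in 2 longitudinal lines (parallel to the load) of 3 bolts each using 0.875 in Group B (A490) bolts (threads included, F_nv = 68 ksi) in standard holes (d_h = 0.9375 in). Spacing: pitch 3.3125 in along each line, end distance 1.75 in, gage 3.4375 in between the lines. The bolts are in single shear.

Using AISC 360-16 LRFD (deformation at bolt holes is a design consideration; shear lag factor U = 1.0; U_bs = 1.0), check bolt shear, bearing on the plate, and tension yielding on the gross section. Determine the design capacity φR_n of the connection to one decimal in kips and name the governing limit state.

Bolt shear: A_b = π(0.875)²/4 = 0.60132 in². φR_n = 0.75 × 68 × 0.60132 × 6 × 1 = 184.0 kips.
Bearing (0.3125 in plate, F_u = 70 ksi): end bolts L_c = 1.75 − 0.9375/2 = 1.28125, R_n = min(1.2×1.28125×0.3125×70, 2.4×0.875×0.3125×70) = 33.633 kips/bolt; interior L_c = 3.3125 − 0.9375 = 2.375, R_n = 45.938 kips/bolt. φR_n = 0.75 × (2×33.633 + 4×45.938) = 188.3 kips.
Tension yield (gross): A_g = 10×0.3125 = 3.125 in². φR_n = 0.90 × 50 × 3.125 = 140.6 kips.
Governing: min(184.0, 188.3, 140.6) = 140.6 kips → gross-section yield.

140.6 kips (gross-section yield governs)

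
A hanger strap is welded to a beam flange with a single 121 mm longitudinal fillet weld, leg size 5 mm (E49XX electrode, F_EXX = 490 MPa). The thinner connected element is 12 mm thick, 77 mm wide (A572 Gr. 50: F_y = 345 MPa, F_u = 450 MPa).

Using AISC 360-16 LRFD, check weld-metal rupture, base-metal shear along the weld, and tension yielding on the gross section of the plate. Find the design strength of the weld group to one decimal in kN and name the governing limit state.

94.3 kN (weld metal governs)

Weld metal: throat = 0.707×5 = 3.535 mm, L = 121 mm. φR_n = 0.75 × 0.6 × 490 × 3.535 × 121 = 94.3 kN.
Base metal shear (12 mm plate): yield φR_n = 1.0×0.6×345×12×121 = 300.6 kN; rupture φR_n = 0.75×0.6×450×12×121 = 294.0 kN; take 294.0 kN (rupture).
Tension yield (gross): A_g = 77×12 = 924 mm². φR_n = 0.90 × 345 × 924 = 286.9 kN.
Governing: min(94.3, 294.0, 286.9) = 94.3 kN → weld metal.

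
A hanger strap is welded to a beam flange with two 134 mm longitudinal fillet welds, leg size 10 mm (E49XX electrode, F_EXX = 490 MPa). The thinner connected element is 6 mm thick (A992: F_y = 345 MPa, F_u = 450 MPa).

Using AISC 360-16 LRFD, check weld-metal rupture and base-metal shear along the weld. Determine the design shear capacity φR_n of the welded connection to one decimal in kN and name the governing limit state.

Weld metal: throat = 0.707×10 = 7.07 mm, L = 2×134 = 268 mm. φR_n = 0.75 × 0.6 × 490 × 7.07 × 268 = 417.8 kN.
Base metal shear (6 mm plate): yield φR_n = 1.0×0.6×345×6×268 = 332.9 kN; rupture φR_n = 0.75×0.6×450×6×268 = 325.6 kN; take 325.6 kN (rupture).
Governing: min(417.8, 325.6) = 325.6 kN → base-metal shear.

325.6 kN (base-metal shear governs)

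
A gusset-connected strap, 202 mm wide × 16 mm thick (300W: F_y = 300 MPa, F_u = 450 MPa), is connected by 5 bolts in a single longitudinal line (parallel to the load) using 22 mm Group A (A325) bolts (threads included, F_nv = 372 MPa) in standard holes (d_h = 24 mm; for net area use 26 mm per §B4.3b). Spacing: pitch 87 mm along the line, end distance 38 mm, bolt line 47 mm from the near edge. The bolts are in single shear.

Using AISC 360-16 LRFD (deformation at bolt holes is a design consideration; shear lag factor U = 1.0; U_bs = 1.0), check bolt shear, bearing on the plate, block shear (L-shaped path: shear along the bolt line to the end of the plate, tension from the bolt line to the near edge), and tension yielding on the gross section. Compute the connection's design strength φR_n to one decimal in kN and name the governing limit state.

Bolt shear: A_b = π(22)²/4 = 380.13 mm². φR_n = 0.75 × 372 × 380.13 × 5 × 1 = 530.3 kN.
Bearing (16 mm plate, F_u = 450 MPa): end bolts L_c = 38 − 24/2 = 26, R_n = min(1.2×26×16×450, 2.4×22×16×450) = 224.64 kN/bolt; interior L_c = 87 − 24 = 63, R_n = 380.16 kN/bolt. φR_n = 0.75 × (1×224.64 + 4×380.16) = 1309.0 kN.
Block shear: shear path 1×[38+4×87] = 1×386 mm, A_gv = 6176, A_nv = 1×(386 − 4.5×26)×16 = 4304 mm²; tension to near edge: (47 − 0.5×26)×16 = 544 mm². R_n = min(0.6×450×4304, 0.6×300×6176) + 1.0×450×544 = min(1162.1, 1111.7) + 244.8 = 1356.5 kN. φR_n = 0.75 × 1356.5 = 1017.4 kN.
Tension yield (gross): A_g = 202×16 = 3232 mm². φR_n = 0.90 × 300 × 3232 = 872.6 kN.
Governing: min(530.3, 1309.0, 1017.4, 872.6) = 530.3 kN → bolt shear.

530.3 kN (bolt shear governs)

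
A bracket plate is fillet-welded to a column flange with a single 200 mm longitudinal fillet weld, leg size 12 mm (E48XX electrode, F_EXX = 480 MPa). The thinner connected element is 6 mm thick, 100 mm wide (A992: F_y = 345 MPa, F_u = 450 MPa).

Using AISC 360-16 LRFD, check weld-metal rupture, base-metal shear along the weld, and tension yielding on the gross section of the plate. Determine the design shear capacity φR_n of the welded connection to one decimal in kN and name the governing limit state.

Weld metal: throat = 0.707×12 = 8.484 mm, L = 200 mm. φR_n = 0.75 × 0.6 × 480 × 8.484 × 200 = 366.5 kN.
Base metal shear (6 mm plate): yield φR_n = 1.0×0.6×345×6×200 = 248.4 kN; rupture φR_n = 0.75×0.6×450×6×200 = 243.0 kN; take 243.0 kN (rupture).
Tension yield (gross): A_g = 100×6 = 600 mm². φR_n = 0.90 × 345 × 600 = 186.3 kN.
Governing: min(366.5, 243.0, 186.3) = 186.3 kN → gross-section yield.

186.3 kN (gross-section yield governs)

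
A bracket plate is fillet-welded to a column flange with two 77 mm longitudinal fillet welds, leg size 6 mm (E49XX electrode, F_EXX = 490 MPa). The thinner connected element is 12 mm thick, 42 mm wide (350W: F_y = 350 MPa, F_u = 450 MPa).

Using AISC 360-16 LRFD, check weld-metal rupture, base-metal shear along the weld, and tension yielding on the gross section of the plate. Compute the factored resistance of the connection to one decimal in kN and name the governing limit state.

Weld metal: throat = 0.707×6 = 4.242 mm, L = 2×77 = 154 mm. φR_n = 0.75 × 0.6 × 490 × 4.242 × 154 = 144.0 kN.
Base metal shear (12 mm plate): yield φR_n = 1.0×0.6×350×12×154 = 388.1 kN; rupture φR_n = 0.75×0.6×450×12×154 = 374.2 kN; take 374.2 kN (rupture).
Tension yield (gross): A_g = 42×12 = 504 mm². φR_n = 0.90 × 350 × 504 = 158.8 kN.
Governing: min(144.0, 374.2, 158.8) = 144.0 kN → weld metal.

144.0 kN (weld metal governs)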